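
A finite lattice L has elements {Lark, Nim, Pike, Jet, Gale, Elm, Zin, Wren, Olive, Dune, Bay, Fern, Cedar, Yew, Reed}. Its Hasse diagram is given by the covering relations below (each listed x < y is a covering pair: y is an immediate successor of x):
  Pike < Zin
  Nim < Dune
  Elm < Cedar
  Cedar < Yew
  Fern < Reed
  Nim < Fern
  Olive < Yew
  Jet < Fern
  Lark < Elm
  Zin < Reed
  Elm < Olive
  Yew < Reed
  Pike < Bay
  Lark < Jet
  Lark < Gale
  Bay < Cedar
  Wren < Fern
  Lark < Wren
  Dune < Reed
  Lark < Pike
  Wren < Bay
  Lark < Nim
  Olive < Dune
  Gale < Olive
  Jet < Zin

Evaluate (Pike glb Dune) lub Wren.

Pike ∧ Dune = Lark
Lark ∨ Wren = Wren

Wren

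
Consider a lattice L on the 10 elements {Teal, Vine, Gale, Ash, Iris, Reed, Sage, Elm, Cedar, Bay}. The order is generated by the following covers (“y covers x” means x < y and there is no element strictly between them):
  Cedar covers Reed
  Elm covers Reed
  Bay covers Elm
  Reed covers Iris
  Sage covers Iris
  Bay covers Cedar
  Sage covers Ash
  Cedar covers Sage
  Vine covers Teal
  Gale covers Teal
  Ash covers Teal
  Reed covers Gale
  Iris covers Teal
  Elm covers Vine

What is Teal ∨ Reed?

Common upper bounds of {Teal, Reed}: Bay, Cedar, Elm, Reed.
The least among these is Reed.

Reed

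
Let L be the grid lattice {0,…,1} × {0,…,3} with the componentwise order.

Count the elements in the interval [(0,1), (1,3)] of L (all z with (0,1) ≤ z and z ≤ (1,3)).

The interval [(0,1), (1,3)] = {(0,1), (0,2), (0,3), (1,1), (1,2), (1,3)}, which has 6 elements.

6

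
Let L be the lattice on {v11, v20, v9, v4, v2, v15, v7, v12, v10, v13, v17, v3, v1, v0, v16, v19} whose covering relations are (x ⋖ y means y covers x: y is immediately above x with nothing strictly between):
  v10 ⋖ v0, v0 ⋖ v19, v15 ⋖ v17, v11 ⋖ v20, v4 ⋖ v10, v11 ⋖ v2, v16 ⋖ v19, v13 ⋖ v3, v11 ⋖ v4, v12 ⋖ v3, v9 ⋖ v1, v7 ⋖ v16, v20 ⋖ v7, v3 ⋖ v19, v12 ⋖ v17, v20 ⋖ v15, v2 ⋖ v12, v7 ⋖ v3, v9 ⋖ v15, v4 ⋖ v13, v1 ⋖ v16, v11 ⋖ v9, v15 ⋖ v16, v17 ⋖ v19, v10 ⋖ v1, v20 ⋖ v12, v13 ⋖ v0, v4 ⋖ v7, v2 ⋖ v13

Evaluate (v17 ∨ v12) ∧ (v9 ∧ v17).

v17 ∨ v12 = v17
v9 ∧ v17 = v9
v17 ∧ v9 = v9

v9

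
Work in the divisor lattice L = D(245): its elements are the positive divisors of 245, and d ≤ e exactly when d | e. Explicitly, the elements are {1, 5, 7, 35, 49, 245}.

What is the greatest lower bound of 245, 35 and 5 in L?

5

Common lower bounds of {245, 35, 5}: 1, 5.
The greatest among these is 5.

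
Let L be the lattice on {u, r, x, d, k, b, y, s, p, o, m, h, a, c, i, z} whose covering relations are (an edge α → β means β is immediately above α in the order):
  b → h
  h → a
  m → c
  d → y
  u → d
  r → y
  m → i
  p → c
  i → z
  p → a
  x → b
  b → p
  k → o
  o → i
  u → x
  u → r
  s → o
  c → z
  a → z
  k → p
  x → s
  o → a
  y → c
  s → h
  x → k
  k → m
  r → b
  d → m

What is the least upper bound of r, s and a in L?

a

Common upper bounds of {r, s, a}: a, z.
The least among these is a.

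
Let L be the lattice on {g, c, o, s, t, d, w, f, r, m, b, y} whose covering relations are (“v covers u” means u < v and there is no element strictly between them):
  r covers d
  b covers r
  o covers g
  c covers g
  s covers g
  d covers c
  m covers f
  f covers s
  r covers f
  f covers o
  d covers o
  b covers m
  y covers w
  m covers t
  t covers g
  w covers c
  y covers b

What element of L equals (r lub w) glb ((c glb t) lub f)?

r ∨ w = y
c ∧ t = g
g ∨ f = f
y ∧ f = f

f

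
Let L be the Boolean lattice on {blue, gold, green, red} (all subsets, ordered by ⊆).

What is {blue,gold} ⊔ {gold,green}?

Common upper bounds of {{blue,gold}, {gold,green}}: {blue,gold,green,red}, {blue,gold,green}.
The least among these is {blue,gold,green}.

{blue,gold,green}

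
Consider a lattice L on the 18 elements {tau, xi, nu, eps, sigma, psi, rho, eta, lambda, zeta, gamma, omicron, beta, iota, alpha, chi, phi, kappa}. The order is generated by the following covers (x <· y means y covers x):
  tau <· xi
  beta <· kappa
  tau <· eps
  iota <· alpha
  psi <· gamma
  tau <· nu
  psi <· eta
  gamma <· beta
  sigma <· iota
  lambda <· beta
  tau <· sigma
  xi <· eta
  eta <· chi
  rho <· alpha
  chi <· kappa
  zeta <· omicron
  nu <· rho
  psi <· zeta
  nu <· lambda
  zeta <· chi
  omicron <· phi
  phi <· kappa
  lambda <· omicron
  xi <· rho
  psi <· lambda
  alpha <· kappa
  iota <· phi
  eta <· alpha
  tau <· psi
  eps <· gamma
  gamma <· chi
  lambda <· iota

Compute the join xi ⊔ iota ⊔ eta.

Common upper bounds of {xi, iota, eta}: alpha, kappa.
The least among these is alpha.

alpha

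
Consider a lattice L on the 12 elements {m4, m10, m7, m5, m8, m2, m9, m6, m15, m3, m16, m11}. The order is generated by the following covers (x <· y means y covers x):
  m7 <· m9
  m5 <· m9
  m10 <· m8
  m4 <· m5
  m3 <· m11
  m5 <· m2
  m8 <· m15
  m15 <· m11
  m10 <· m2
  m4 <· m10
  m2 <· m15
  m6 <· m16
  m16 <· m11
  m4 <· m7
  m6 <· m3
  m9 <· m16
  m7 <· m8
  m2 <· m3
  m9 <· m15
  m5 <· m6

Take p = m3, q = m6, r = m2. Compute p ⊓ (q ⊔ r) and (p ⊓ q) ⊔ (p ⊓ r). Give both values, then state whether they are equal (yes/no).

q ⊔ r = m3, so p ⊓ (q ⊔ r) = m3 ⊓ m3 = m3.
p ⊓ q = m6 and p ⊓ r = m2, so (p ⊓ q) ⊔ (p ⊓ r) = m6 ⊔ m2 = m3.
Equal: yes.

m3; m3; yes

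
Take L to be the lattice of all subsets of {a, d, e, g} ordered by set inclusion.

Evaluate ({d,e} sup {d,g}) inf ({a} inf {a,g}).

{d,e} ∨ {d,g} = {d,e,g}
{a} ∧ {a,g} = {a}
{d,e,g} ∧ {a} = ∅

∅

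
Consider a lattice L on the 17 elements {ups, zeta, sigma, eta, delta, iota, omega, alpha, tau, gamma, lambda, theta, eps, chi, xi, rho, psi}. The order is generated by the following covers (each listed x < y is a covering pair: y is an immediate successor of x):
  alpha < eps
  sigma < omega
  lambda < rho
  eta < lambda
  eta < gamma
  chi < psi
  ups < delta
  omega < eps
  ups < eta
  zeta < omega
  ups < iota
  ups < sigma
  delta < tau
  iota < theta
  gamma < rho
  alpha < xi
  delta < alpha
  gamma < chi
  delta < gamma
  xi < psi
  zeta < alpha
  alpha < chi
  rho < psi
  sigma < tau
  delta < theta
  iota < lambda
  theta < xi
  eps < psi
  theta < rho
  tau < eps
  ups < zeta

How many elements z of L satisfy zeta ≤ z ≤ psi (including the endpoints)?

7

The interval [zeta, psi] = {alpha, chi, eps, omega, psi, xi, zeta}, which has 7 elements.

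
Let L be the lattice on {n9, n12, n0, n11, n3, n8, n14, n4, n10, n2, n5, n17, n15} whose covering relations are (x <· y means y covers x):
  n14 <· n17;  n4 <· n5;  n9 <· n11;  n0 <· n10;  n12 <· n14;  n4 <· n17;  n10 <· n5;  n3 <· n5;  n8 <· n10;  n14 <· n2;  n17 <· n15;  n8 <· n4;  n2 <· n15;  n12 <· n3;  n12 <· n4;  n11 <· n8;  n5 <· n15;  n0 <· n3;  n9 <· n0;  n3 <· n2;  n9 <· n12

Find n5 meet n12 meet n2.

Common lower bounds of {n5, n12, n2}: n12, n9.
The greatest among these is n12.

n12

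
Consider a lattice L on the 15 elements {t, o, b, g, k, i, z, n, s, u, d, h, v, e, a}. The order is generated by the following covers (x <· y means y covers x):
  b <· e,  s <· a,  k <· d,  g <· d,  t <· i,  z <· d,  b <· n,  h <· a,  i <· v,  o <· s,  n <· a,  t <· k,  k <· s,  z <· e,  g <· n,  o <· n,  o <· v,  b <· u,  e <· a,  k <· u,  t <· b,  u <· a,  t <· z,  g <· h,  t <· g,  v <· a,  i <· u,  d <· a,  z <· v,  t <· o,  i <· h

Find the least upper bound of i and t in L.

i

Common upper bounds of {i, t}: a, h, i, u, v.
The least among these is i.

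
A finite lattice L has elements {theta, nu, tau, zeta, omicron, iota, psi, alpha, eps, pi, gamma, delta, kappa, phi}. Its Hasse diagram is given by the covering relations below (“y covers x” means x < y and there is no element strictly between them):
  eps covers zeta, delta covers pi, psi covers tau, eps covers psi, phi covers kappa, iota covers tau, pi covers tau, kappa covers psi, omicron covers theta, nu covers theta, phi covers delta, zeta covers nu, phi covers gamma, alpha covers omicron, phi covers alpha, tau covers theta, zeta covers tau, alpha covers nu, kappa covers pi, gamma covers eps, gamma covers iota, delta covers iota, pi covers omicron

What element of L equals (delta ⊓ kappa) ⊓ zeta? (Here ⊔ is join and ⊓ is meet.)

tau

delta ∧ kappa = pi
pi ∧ zeta = tau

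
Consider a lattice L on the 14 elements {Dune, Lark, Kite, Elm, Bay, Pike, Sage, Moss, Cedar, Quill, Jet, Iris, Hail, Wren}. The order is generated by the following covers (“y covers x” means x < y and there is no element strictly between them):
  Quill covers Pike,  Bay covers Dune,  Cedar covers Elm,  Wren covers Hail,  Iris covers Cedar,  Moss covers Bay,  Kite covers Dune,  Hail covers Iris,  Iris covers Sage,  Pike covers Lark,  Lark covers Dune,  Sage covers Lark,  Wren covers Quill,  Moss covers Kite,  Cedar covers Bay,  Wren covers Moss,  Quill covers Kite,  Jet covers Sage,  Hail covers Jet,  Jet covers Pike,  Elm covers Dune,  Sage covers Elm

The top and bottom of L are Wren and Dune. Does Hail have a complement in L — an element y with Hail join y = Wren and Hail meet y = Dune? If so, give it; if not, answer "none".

Need y with Hail ∨ y = Wren and Hail ∧ y = Dune.
Checking each element gives: Kite.

Kite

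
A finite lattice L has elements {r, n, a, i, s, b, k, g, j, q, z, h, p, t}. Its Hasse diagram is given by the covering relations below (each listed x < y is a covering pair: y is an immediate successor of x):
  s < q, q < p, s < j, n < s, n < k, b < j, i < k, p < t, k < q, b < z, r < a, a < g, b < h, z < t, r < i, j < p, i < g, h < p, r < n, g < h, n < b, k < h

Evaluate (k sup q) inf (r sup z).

n

k ∨ q = q
r ∨ z = z
q ∧ z = n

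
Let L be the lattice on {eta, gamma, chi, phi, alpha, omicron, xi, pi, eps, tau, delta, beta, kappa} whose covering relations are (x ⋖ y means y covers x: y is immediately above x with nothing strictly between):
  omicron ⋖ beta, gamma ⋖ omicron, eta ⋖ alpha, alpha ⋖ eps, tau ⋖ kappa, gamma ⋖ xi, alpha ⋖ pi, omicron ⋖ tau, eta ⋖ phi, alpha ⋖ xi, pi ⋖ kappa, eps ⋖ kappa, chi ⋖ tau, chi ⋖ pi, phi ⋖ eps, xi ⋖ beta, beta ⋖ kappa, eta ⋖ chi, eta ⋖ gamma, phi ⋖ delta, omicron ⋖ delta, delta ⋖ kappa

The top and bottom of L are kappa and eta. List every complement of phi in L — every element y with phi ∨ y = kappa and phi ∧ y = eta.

Need y with phi ∨ y = kappa and phi ∧ y = eta.
Checking each element gives: beta, chi, pi, tau, xi.

beta, chi, pi, tau, xi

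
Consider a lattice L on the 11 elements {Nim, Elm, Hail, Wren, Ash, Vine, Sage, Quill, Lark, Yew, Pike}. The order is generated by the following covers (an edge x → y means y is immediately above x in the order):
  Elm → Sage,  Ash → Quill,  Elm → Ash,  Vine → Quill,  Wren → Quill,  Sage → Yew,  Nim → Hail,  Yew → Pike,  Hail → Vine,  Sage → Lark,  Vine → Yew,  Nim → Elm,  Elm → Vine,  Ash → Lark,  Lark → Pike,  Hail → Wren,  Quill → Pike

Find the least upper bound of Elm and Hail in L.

Vine

Common upper bounds of {Elm, Hail}: Pike, Quill, Vine, Yew.
The least among these is Vine.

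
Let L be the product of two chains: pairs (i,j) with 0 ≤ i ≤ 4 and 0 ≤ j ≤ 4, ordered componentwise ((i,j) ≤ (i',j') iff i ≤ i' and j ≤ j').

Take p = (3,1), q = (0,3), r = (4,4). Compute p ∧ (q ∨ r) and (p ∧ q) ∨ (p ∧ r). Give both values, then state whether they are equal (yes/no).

(3,1); (3,1); yes

q ∨ r = (4,4), so p ∧ (q ∨ r) = (3,1) ∧ (4,4) = (3,1).
p ∧ q = (0,1) and p ∧ r = (3,1), so (p ∧ q) ∨ (p ∧ r) = (0,1) ∨ (3,1) = (3,1).
Equal: yes.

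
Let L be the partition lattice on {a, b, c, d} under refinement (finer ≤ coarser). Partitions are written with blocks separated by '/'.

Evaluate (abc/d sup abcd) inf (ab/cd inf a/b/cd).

abc/d ∨ abcd = abcd
ab/cd ∧ a/b/cd = a/b/cd
abcd ∧ a/b/cd = a/b/cd

a/b/cd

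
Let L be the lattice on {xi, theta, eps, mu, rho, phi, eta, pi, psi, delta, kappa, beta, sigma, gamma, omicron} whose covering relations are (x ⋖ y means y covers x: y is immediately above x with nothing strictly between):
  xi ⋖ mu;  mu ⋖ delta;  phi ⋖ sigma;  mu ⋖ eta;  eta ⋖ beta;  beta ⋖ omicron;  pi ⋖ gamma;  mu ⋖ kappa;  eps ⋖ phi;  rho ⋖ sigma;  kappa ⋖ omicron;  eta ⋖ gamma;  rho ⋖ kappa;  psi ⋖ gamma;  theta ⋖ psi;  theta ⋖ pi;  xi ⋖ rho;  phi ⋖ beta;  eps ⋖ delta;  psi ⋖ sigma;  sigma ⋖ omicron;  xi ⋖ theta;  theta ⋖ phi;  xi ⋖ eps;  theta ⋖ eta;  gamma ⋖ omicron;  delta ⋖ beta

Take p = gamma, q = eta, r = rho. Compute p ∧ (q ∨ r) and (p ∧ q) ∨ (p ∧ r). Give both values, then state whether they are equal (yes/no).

q ∨ r = omicron, so p ∧ (q ∨ r) = gamma ∧ omicron = gamma.
p ∧ q = eta and p ∧ r = xi, so (p ∧ q) ∨ (p ∧ r) = eta ∨ xi = eta.
Equal: no.

gamma; eta; no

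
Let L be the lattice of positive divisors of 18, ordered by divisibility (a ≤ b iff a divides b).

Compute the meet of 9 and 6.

In the divisibility order, the meet is the greatest common divisor: gcd(9, 6) = 3.

3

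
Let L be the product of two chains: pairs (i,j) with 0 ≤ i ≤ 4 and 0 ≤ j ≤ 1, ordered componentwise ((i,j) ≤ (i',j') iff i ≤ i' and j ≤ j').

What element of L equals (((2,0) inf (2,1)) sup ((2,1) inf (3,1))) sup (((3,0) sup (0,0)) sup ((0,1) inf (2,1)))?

(3,1)

(2,0) ∧ (2,1) = (2,0)
(2,1) ∧ (3,1) = (2,1)
(2,0) ∨ (2,1) = (2,1)
(3,0) ∨ (0,0) = (3,0)
(0,1) ∧ (2,1) = (0,1)
(3,0) ∨ (0,1) = (3,1)
(2,1) ∨ (3,1) = (3,1)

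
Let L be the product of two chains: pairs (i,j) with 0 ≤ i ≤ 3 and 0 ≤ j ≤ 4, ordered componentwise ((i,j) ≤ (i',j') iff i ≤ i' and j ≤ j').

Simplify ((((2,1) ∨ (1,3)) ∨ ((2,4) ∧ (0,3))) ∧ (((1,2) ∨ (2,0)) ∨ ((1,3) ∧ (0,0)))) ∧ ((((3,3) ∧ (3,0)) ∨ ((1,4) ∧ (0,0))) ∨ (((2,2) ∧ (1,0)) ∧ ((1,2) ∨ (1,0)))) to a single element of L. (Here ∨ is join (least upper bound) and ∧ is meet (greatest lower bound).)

(2,0)

(2,1) ∨ (1,3) = (2,3)
(2,4) ∧ (0,3) = (0,3)
(2,3) ∨ (0,3) = (2,3)
(1,2) ∨ (2,0) = (2,2)
(1,3) ∧ (0,0) = (0,0)
(2,2) ∨ (0,0) = (2,2)
(2,3) ∧ (2,2) = (2,2)
(3,3) ∧ (3,0) = (3,0)
(1,4) ∧ (0,0) = (0,0)
(3,0) ∨ (0,0) = (3,0)
(2,2) ∧ (1,0) = (1,0)
(1,2) ∨ (1,0) = (1,2)
(1,0) ∧ (1,2) = (1,0)
(3,0) ∨ (1,0) = (3,0)
(2,2) ∧ (3,0) = (2,0)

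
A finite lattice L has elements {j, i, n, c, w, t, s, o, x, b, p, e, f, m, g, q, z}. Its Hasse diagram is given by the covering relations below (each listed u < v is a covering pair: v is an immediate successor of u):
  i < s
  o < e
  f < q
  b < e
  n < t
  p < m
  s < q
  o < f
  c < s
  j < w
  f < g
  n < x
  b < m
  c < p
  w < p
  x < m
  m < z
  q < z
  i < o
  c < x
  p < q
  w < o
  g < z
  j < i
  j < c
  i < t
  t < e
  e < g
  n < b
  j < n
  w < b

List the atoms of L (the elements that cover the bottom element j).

The atoms are exactly the elements that cover j: c, i, n, w.

c, i, n, w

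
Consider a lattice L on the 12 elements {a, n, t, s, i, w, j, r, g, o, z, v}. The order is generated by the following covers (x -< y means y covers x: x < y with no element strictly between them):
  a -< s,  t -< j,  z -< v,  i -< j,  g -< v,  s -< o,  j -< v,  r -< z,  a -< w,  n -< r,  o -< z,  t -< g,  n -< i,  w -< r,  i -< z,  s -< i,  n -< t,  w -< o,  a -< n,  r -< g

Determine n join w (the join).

Common upper bounds of {n, w}: g, r, v, z.
The least among these is r.

r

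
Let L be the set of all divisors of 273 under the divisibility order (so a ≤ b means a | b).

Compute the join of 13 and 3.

Common upper bounds of {13, 3}: 273, 39.
The least among these is 39.

39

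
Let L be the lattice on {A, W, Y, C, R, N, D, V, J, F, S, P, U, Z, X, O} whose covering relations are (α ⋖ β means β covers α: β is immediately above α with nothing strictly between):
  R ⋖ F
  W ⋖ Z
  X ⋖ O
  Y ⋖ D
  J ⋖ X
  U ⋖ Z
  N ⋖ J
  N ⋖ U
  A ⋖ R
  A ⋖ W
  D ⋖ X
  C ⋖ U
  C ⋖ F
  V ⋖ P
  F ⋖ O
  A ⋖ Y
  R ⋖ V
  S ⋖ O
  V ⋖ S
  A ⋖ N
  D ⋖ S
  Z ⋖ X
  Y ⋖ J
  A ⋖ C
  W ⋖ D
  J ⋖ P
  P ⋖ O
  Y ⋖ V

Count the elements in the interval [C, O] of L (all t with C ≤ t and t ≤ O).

The interval [C, O] = {C, F, O, U, X, Z}, which has 6 elements.

6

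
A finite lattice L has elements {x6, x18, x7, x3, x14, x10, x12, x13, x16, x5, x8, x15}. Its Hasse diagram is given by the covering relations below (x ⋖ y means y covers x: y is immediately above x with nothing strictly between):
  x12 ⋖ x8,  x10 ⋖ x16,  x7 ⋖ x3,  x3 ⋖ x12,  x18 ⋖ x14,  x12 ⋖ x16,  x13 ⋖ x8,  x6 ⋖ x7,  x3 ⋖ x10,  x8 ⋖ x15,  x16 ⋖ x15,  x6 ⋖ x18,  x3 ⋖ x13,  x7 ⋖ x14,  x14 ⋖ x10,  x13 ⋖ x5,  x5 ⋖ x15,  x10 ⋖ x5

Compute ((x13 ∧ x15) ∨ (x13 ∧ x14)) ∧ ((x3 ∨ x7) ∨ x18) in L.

x3

x13 ∧ x15 = x13
x13 ∧ x14 = x7
x13 ∨ x7 = x13
x3 ∨ x7 = x3
x3 ∨ x18 = x10
x13 ∧ x10 = x3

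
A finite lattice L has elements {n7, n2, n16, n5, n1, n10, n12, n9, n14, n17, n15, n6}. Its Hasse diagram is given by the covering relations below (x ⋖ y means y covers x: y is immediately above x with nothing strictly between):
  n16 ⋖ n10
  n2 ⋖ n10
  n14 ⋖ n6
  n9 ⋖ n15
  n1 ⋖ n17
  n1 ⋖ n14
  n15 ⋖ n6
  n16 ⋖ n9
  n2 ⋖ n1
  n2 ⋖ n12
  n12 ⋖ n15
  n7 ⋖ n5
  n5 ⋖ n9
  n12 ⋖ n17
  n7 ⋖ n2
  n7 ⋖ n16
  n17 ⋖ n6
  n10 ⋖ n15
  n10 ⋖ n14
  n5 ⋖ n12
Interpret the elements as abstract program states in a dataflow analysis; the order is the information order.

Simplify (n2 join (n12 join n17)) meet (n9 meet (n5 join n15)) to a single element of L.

n5

n12 ∨ n17 = n17
n2 ∨ n17 = n17
n5 ∨ n15 = n15
n9 ∧ n15 = n9
n17 ∧ n9 = n5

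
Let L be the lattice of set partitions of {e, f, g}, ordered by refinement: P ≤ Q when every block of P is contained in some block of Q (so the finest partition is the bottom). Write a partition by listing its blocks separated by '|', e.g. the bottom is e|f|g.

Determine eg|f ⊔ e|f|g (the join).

Common upper bounds of {eg|f, e|f|g}: efg, eg|f.
The least among these is eg|f.

eg|f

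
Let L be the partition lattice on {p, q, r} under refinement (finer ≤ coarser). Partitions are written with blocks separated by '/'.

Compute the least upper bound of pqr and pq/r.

The join of pqr and pq/r merges any blocks that overlap across the partitions, giving pqr.

pqr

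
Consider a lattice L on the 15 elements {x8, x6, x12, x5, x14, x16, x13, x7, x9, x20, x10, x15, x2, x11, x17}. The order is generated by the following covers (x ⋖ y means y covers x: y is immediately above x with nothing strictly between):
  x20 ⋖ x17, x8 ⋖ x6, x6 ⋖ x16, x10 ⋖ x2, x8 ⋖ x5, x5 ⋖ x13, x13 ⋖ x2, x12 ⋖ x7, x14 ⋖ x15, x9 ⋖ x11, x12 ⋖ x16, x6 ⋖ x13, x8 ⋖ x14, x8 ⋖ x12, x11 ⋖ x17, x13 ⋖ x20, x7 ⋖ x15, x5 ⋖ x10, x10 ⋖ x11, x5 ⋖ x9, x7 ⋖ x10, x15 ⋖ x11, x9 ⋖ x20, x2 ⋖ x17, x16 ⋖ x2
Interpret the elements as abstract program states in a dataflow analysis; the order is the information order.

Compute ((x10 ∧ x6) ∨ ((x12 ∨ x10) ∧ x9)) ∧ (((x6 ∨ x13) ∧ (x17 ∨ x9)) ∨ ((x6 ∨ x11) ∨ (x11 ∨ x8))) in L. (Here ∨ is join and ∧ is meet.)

x5

x10 ∧ x6 = x8
x12 ∨ x10 = x10
x10 ∧ x9 = x5
x8 ∨ x5 = x5
x6 ∨ x13 = x13
x17 ∨ x9 = x17
x13 ∧ x17 = x13
x6 ∨ x11 = x17
x11 ∨ x8 = x11
x17 ∨ x11 = x17
x13 ∨ x17 = x17
x5 ∧ x17 = x5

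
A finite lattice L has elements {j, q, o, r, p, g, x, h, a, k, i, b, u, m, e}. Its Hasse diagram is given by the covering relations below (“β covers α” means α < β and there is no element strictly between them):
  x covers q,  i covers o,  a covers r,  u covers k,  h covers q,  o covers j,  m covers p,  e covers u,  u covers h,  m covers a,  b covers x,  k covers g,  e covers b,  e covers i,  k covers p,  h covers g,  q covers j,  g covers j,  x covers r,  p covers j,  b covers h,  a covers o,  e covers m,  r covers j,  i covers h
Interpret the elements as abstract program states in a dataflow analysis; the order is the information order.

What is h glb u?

Common lower bounds of {h, u}: g, h, j, q.
The greatest among these is h.

h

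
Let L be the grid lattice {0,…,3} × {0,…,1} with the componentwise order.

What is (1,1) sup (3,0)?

(3,1)

Common upper bounds of {(1,1), (3,0)}: (3,1).
The least among these is (3,1).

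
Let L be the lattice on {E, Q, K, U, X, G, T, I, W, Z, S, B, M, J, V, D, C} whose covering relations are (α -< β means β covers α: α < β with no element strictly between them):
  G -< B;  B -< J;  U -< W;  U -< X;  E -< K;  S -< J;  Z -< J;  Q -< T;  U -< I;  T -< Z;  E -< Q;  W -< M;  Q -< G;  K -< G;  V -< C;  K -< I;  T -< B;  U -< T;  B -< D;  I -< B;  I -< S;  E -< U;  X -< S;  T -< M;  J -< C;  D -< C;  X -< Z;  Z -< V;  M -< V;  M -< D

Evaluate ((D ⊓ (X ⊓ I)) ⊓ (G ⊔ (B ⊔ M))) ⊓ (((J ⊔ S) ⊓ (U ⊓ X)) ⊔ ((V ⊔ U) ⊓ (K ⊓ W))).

X ∧ I = U
D ∧ U = U
B ∨ M = D
G ∨ D = D
U ∧ D = U
J ∨ S = J
U ∧ X = U
J ∧ U = U
V ∨ U = V
K ∧ W = E
V ∧ E = E
U ∨ E = U
U ∧ U = U

U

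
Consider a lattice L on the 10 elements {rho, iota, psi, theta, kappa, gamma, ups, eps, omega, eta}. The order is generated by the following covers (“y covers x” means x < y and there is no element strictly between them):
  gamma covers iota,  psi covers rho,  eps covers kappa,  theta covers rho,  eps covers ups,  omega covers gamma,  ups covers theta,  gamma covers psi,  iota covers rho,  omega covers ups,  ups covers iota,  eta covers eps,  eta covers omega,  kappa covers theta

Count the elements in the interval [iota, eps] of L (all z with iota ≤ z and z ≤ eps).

The interval [iota, eps] = {eps, iota, ups}, which has 3 elements.

3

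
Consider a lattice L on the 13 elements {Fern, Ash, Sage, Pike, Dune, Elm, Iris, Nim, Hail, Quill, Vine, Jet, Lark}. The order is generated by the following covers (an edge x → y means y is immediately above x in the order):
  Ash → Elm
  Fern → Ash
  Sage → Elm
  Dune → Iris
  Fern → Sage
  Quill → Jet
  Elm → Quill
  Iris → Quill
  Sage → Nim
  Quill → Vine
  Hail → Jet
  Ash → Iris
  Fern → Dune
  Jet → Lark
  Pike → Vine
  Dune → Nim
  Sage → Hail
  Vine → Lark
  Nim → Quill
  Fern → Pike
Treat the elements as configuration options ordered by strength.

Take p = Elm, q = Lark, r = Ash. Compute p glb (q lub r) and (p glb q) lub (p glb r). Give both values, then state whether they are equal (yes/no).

q lub r = Lark, so p glb (q lub r) = Elm glb Lark = Elm.
p glb q = Elm and p glb r = Ash, so (p glb q) lub (p glb r) = Elm lub Ash = Elm.
Equal: yes.

Elm; Elm; yes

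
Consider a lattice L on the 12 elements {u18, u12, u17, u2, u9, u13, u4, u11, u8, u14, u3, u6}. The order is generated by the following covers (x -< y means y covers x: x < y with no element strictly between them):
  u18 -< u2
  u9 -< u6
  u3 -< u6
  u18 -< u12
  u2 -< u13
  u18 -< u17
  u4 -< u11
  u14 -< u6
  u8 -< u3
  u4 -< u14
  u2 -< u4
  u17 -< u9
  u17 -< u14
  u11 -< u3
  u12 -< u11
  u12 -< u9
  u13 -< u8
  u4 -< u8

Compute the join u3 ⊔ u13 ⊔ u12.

Common upper bounds of {u3, u13, u12}: u3, u6.
The least among these is u3.

u3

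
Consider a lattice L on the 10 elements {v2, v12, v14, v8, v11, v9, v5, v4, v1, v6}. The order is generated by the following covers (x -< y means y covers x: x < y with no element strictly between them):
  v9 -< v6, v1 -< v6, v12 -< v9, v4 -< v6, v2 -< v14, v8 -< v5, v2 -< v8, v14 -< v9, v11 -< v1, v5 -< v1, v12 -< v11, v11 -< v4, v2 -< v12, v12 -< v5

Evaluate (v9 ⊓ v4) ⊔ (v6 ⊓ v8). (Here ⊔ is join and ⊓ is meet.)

v5

v9 ∧ v4 = v12
v6 ∧ v8 = v8
v12 ∨ v8 = v5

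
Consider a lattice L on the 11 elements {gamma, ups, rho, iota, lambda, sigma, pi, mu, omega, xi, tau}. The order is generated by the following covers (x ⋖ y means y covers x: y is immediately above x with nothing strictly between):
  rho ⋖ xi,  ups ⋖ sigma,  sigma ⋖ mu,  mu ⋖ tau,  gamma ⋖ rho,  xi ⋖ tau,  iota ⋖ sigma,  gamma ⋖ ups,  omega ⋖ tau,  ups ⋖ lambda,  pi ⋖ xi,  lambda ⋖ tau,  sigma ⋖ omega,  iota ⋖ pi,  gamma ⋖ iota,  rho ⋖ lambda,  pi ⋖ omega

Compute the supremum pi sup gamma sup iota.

pi

Common upper bounds of {pi, gamma, iota}: omega, pi, tau, xi.
The least among these is pi.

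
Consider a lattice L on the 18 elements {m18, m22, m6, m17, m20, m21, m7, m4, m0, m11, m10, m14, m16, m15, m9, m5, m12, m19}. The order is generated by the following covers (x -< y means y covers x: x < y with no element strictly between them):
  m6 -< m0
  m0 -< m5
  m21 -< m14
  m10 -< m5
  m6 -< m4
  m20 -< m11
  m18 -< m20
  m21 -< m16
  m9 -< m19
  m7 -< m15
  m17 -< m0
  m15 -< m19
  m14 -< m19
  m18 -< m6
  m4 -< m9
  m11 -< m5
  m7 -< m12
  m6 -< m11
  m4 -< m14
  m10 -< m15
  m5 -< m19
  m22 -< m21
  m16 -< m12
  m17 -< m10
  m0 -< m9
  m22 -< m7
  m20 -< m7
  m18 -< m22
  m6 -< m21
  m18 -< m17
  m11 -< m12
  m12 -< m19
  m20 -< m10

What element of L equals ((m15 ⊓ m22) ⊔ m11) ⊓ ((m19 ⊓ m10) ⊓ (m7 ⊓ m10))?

m20

m15 ∧ m22 = m22
m22 ∨ m11 = m12
m19 ∧ m10 = m10
m7 ∧ m10 = m20
m10 ∧ m20 = m20
m12 ∧ m20 = m20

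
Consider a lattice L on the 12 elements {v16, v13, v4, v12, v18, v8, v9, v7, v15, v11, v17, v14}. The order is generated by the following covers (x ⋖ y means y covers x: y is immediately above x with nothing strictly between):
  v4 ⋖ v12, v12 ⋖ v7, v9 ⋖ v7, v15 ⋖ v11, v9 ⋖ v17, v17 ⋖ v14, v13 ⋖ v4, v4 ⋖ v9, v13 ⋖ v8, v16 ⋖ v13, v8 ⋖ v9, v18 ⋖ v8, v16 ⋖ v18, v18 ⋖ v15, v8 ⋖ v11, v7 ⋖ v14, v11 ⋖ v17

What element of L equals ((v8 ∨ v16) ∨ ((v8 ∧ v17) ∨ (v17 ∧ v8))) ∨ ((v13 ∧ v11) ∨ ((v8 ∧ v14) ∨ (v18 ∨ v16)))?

v8

v8 ∨ v16 = v8
v8 ∧ v17 = v8
v17 ∧ v8 = v8
v8 ∨ v8 = v8
v8 ∨ v8 = v8
v13 ∧ v11 = v13
v8 ∧ v14 = v8
v18 ∨ v16 = v18
v8 ∨ v18 = v8
v13 ∨ v8 = v8
v8 ∨ v8 = v8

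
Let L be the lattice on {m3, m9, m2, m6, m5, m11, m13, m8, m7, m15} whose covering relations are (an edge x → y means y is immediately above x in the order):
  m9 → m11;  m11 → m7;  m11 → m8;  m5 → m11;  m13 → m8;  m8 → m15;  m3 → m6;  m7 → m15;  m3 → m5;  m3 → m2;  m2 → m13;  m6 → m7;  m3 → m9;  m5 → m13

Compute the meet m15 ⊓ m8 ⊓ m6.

m3

Common lower bounds of {m15, m8, m6}: m3.
The greatest among these is m3.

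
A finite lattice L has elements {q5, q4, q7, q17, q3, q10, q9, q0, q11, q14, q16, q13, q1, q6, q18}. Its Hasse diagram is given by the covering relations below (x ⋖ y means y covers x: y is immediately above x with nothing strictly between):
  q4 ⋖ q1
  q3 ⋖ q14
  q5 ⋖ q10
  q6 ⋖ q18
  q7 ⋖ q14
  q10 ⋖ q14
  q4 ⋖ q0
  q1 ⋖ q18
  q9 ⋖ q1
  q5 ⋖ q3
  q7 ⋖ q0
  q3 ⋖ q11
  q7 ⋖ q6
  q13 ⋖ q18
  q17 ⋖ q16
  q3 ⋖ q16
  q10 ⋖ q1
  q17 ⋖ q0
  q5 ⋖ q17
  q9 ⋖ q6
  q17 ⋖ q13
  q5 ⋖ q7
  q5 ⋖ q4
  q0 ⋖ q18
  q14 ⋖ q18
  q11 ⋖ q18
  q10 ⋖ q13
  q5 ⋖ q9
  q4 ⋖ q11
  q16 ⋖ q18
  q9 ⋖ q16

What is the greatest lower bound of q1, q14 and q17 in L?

Common lower bounds of {q1, q14, q17}: q5.
The greatest among these is q5.

q5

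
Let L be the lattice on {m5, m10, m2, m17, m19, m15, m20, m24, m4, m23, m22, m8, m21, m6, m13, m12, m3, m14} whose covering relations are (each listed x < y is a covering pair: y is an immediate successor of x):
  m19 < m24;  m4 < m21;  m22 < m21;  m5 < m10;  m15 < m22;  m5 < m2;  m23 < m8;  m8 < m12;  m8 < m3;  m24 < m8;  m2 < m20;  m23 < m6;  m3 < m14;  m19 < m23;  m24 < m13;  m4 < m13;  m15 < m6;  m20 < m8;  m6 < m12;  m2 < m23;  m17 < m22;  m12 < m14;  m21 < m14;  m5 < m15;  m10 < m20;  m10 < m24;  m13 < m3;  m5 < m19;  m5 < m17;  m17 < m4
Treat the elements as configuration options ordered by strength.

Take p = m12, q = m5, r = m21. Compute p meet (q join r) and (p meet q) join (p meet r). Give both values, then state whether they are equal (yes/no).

m15; m15; yes

q join r = m21, so p meet (q join r) = m12 meet m21 = m15.
p meet q = m5 and p meet r = m15, so (p meet q) join (p meet r) = m5 join m15 = m15.
Equal: yes.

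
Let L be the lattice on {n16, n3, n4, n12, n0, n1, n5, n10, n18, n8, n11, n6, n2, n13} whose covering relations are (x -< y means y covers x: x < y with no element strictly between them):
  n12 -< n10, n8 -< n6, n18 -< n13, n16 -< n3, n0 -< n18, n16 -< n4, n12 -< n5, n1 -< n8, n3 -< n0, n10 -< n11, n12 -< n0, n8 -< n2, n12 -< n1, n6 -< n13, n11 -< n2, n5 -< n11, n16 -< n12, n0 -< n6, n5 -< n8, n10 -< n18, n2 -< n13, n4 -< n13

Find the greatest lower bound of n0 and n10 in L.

n12

Common lower bounds of {n0, n10}: n12, n16.
The greatest among these is n12.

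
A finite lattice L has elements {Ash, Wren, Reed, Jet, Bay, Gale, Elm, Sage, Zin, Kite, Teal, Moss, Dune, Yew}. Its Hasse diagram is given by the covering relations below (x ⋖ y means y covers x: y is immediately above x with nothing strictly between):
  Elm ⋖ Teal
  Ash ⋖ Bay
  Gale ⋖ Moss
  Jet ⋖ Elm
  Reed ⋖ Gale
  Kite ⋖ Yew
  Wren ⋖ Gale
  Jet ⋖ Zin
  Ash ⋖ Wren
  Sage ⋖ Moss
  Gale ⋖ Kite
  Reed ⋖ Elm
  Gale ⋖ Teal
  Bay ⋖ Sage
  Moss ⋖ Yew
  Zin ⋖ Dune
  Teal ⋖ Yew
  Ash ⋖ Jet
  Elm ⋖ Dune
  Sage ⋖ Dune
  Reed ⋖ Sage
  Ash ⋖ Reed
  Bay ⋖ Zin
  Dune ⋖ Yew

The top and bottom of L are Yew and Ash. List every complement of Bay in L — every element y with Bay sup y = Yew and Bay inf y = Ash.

Kite, Teal

Need y with Bay ∨ y = Yew and Bay ∧ y = Ash.
Checking each element gives: Kite, Teal.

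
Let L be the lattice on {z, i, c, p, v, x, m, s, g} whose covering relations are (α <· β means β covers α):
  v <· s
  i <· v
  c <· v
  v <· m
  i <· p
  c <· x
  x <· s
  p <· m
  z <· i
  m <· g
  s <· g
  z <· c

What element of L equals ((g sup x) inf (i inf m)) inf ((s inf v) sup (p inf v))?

g ∨ x = g
i ∧ m = i
g ∧ i = i
s ∧ v = v
p ∧ v = i
v ∨ i = v
i ∧ v = i

i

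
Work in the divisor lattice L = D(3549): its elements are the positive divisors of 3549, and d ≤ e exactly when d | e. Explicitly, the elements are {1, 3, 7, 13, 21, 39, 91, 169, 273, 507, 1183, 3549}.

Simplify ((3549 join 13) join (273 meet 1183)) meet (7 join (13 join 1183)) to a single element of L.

1183

3549 ∨ 13 = 3549
273 ∧ 1183 = 91
3549 ∨ 91 = 3549
13 ∨ 1183 = 1183
7 ∨ 1183 = 1183
3549 ∧ 1183 = 1183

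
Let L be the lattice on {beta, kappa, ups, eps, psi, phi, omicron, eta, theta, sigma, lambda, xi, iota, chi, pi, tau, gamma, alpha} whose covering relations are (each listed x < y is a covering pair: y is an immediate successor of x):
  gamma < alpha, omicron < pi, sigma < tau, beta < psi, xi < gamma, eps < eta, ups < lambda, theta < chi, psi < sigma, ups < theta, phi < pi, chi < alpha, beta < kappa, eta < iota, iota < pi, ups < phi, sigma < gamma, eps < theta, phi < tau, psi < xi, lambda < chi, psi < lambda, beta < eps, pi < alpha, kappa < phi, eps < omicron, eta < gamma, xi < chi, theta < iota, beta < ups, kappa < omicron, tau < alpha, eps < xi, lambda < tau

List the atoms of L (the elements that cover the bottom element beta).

eps, kappa, psi, ups

The atoms are exactly the elements that cover beta: eps, kappa, psi, ups.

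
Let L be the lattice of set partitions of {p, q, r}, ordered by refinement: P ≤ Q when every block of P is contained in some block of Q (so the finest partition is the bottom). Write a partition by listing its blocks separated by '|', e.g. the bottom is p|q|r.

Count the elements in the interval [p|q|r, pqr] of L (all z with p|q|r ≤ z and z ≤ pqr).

The interval [p|q|r, pqr] = {pqr, pq|r, pr|q, p|qr, p|q|r}, which has 5 elements.

5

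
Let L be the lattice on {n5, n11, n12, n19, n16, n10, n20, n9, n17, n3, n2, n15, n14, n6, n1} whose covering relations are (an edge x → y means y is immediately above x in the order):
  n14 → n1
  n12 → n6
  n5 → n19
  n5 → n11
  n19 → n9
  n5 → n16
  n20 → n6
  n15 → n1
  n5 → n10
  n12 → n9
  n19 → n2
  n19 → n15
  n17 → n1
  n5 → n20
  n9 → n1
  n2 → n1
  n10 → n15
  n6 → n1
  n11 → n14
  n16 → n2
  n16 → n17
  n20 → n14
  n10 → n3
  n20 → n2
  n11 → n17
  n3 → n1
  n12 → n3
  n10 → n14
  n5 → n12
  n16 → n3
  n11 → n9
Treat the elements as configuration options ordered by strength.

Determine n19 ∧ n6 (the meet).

Common lower bounds of {n19, n6}: n5.
The greatest among these is n5.

n5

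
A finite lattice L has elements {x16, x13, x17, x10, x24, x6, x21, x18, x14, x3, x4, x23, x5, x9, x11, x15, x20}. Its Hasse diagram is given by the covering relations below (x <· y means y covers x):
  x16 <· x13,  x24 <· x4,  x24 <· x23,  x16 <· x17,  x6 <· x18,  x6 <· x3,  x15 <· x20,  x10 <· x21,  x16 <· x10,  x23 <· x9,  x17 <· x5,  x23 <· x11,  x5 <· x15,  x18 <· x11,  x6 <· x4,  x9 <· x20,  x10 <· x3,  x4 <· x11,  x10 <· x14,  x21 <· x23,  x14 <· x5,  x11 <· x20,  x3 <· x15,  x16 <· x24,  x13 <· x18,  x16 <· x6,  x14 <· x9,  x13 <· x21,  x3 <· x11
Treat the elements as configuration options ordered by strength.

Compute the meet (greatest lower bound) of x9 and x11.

Common lower bounds of {x9, x11}: x10, x13, x16, x21, x23, x24.
The greatest among these is x23.

x23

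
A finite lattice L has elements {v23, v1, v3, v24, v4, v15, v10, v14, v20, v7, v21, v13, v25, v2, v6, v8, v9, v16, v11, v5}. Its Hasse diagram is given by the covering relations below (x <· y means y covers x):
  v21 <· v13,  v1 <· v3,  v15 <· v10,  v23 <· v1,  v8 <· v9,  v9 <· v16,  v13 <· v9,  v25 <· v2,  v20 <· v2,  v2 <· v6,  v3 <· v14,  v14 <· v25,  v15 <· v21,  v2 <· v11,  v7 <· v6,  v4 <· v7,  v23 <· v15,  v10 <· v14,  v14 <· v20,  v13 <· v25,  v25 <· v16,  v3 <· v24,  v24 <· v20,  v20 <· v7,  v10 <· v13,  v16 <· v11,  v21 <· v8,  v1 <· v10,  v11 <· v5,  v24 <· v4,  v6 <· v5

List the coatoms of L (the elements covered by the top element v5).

The coatoms are exactly the elements covered by v5: v11, v6.

v11, v6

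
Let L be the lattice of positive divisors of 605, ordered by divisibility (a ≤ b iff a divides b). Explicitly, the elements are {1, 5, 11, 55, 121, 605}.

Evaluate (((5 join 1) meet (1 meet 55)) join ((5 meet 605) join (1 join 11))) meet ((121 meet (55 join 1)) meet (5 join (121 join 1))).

5 ∨ 1 = 5
1 ∧ 55 = 1
5 ∧ 1 = 1
5 ∧ 605 = 5
1 ∨ 11 = 11
5 ∨ 11 = 55
1 ∨ 55 = 55
55 ∨ 1 = 55
121 ∧ 55 = 11
121 ∨ 1 = 121
5 ∨ 121 = 605
11 ∧ 605 = 11
55 ∧ 11 = 11

11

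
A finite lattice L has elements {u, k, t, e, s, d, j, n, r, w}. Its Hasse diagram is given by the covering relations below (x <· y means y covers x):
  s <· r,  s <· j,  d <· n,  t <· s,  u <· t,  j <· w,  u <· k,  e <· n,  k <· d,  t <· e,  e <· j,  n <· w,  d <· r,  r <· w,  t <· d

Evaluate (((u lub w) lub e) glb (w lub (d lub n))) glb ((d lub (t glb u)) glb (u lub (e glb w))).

u ∨ w = w
w ∨ e = w
d ∨ n = n
w ∨ n = w
w ∧ w = w
t ∧ u = u
d ∨ u = d
e ∧ w = e
u ∨ e = e
d ∧ e = t
w ∧ t = t

t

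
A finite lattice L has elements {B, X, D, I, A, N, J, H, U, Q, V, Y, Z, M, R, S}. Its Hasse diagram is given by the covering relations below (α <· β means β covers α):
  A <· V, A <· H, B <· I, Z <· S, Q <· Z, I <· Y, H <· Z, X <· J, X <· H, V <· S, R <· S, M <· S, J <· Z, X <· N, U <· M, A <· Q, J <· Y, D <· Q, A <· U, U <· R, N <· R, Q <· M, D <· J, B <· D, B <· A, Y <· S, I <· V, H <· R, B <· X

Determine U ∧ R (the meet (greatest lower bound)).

Common lower bounds of {U, R}: A, B, U.
The greatest among these is U.

U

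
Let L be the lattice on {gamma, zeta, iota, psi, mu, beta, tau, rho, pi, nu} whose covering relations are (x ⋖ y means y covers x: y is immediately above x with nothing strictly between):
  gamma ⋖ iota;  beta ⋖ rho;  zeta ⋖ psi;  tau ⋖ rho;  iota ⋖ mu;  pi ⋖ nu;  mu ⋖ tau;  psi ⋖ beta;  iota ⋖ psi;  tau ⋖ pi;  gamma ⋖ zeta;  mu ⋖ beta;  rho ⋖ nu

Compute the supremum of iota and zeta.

psi

Common upper bounds of {iota, zeta}: beta, nu, psi, rho.
The least among these is psi.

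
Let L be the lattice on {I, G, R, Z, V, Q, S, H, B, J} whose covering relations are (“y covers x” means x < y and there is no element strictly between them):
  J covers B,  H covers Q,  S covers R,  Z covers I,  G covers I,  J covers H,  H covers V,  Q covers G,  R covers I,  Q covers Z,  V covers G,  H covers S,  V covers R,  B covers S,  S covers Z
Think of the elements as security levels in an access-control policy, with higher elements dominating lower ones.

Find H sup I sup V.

H

Common upper bounds of {H, I, V}: H, J.
The least among these is H.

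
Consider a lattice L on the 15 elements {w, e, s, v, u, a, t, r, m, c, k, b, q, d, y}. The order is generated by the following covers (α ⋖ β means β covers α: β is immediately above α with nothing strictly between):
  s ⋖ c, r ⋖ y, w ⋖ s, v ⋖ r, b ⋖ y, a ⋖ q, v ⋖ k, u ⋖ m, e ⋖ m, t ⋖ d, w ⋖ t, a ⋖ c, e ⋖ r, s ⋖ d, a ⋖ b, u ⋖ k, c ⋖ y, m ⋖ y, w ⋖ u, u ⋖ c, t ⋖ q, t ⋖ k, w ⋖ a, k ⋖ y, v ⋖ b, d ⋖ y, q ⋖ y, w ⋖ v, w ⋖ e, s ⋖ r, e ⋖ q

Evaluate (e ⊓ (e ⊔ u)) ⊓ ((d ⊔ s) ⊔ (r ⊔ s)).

e

e ∨ u = m
e ∧ m = e
d ∨ s = d
r ∨ s = r
d ∨ r = y
e ∧ y = e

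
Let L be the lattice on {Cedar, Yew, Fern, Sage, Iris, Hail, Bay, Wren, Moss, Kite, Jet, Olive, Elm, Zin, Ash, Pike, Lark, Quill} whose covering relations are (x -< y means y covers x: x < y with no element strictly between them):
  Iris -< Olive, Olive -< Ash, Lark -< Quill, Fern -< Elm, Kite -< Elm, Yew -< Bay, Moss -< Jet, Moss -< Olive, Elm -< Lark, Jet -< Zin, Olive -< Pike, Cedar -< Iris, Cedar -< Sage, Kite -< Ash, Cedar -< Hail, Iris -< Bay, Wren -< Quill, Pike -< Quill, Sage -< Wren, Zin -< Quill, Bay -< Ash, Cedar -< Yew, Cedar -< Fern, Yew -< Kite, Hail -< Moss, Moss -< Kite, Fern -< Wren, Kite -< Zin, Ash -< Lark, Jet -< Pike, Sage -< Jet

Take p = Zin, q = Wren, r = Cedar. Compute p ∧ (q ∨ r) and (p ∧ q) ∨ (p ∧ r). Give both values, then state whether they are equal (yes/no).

Sage; Sage; yes

q ∨ r = Wren, so p ∧ (q ∨ r) = Zin ∧ Wren = Sage.
p ∧ q = Sage and p ∧ r = Cedar, so (p ∧ q) ∨ (p ∧ r) = Sage ∨ Cedar = Sage.
Equal: yes.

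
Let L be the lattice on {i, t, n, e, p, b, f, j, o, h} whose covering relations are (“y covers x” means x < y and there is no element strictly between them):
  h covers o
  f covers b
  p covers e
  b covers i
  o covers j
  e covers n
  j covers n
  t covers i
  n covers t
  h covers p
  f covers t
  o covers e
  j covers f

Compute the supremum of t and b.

Common upper bounds of {t, b}: f, h, j, o.
The least among these is f.

f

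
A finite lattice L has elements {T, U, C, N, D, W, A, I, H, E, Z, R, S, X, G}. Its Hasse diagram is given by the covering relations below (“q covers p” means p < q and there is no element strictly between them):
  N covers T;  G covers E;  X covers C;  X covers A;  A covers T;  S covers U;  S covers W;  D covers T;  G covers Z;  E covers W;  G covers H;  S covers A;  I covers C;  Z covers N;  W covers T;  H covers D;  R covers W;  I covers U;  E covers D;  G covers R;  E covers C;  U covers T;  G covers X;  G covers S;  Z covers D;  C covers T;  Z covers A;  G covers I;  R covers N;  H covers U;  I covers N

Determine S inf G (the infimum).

S

Common lower bounds of {S, G}: A, S, T, U, W.
The greatest among these is S.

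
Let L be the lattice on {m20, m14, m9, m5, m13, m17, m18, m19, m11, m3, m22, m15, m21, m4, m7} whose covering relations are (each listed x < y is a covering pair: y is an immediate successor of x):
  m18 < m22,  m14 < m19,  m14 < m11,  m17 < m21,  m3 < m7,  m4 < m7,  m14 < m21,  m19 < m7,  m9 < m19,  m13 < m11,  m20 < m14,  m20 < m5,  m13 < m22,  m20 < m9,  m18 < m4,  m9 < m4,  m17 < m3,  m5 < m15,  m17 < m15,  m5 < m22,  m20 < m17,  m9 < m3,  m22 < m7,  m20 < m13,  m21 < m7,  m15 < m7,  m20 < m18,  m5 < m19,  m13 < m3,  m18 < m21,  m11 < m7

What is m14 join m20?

Common upper bounds of {m14, m20}: m11, m14, m19, m21, m7.
The least among these is m14.

m14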